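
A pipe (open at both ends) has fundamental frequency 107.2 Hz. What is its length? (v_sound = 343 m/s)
L = v/(2f₁) = 1.6 m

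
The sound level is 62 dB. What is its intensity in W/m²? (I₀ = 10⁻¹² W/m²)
I = I₀·10^(β/10) = 1.58 × 10⁻⁶ W/m²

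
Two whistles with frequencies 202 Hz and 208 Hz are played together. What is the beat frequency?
6 Hz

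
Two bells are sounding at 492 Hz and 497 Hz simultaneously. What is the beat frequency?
5 Hz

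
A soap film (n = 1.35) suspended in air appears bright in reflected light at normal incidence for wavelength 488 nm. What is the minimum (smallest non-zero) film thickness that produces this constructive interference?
2nt = (m − ½)λ with m = 1 → t = (m − ½)λ/(2n) = 90.37 nm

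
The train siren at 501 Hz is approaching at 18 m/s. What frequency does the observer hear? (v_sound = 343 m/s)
f_obs = f·v/(v − v_s) = 528.7 Hz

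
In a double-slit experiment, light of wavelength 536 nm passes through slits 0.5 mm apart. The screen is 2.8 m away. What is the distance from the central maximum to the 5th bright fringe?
y = mλL/d = 15.01 mm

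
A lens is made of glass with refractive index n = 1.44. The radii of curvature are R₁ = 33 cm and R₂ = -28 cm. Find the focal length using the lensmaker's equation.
1/f = (n − 1)(1/R₁ − 1/R₂) → f = 34.43 cm (converging lens)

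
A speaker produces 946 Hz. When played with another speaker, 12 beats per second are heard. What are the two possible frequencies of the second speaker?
f₂ = 946 ± 12 Hz → 958 Hz or 934 Hz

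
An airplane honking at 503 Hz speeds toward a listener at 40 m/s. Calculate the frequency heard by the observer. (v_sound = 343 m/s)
f_obs = f·v/(v − v_s) = 569.4 Hz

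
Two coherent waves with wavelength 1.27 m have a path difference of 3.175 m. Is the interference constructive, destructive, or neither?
destructive — path difference = 2.5λ, an odd multiple of λ/2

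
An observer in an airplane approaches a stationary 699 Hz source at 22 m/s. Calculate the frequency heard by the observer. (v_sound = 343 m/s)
f_obs = f·(v + v_o)/v = 743.8 Hz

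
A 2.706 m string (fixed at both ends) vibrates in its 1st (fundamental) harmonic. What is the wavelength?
λₙ = 2L/n = 5.412 m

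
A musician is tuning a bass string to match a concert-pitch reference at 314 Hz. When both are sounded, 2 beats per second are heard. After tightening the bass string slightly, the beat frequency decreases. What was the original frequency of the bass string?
312 Hz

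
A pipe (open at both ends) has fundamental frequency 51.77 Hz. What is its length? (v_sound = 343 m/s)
L = v/(2f₁) = 3.313 m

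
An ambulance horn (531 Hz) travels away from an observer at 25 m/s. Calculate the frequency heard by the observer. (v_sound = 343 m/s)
f_obs = f·v/(v + v_s) = 494.9 Hz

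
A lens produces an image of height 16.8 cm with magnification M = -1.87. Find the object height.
ho = |hi|/|M| = 8.984 cm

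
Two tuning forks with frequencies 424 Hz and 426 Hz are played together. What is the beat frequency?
2 Hz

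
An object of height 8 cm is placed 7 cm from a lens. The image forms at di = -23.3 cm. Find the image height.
hi = (-di/do) × ho = 26.63 cm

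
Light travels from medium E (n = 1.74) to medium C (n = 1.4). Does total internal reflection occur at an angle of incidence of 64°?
θc = arcsin(n₂/n₁) = 53.57°; 64° > θc, so yes — total internal reflection.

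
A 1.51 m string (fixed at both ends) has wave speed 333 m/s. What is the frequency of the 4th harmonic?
fₙ = nv/(2L) = 441.1 Hz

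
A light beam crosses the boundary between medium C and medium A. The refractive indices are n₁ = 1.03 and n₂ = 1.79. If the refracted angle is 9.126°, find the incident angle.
sin θ₁ = (n₂/n₁)·sin θ₂ → θ₁ = 16°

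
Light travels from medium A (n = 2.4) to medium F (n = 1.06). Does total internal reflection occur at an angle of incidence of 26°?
θc = arcsin(n₂/n₁) = 26.21°; 26° < θc, so no — the ray refracts.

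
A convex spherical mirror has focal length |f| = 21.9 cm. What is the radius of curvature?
R = 2|f| = 43.8 cm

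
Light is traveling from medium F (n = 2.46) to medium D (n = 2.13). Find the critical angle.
θc = arcsin(n₂/n₁) = 59.98°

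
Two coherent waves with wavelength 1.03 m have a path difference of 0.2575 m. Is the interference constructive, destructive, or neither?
neither (partial) — path difference = 0.25λ, neither a whole number of wavelengths nor an odd multiple of λ/2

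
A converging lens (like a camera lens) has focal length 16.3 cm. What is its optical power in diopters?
P = 1/f = 6.135 D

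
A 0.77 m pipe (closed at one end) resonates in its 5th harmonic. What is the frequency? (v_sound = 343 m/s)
fₙ = nv/(4L) = 556.8 Hz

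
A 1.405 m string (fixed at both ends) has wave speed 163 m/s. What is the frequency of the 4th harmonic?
fₙ = nv/(2L) = 232 Hz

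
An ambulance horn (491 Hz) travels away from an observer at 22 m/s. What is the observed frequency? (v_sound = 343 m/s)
f_obs = f·v/(v + v_s) = 461.4 Hz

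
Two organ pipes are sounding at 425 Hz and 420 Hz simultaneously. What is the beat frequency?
5 Hz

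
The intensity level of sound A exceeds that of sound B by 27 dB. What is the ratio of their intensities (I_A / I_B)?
I_A/I_B = 10^(Δβ/10) = 501.2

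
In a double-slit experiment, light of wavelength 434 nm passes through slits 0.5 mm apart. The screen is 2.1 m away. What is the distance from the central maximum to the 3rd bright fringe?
y = mλL/d = 5.468 mm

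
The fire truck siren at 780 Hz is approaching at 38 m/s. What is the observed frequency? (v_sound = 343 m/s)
f_obs = f·v/(v − v_s) = 877.2 Hz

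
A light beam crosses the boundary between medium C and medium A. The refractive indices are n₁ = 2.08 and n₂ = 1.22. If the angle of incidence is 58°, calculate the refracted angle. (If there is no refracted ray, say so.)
sin θ₂ = (n₁/n₂)·sin θ₁ = 1.446 > 1, so there is no refracted ray — the light undergoes total internal reflection.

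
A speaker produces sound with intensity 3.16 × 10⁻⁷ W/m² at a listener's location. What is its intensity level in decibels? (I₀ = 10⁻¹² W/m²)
β = 10·log₁₀(I/I₀) = 55 dB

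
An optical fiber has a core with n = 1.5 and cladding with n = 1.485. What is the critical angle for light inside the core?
θc = arcsin(n_cladding/n_core) = 81.89°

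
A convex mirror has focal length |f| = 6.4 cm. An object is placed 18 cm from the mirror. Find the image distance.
f = −6.4 cm (convex); 1/di = 1/f − 1/do → di = -4.721 cm (virtual image, behind mirror)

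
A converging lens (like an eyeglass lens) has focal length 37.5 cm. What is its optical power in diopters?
P = 1/f = 2.667 D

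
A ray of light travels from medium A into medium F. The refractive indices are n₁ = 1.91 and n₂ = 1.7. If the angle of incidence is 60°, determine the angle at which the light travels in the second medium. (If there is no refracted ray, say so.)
sin θ₂ = (n₁/n₂)·sin θ₁ = 0.973 → θ₂ = 76.66°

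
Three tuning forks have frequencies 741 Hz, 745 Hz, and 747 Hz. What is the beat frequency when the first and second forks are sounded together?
4 Hz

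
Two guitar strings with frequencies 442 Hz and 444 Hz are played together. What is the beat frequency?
2 Hz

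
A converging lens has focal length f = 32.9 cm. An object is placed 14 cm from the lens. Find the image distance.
1/di = 1/f − 1/do → di = -24.37 cm (virtual image)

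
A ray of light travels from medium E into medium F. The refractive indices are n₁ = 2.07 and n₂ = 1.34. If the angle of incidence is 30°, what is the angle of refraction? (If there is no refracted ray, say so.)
sin θ₂ = (n₁/n₂)·sin θ₁ = 0.7724 → θ₂ = 50.57°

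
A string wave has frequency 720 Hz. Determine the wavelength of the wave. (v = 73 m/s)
λ = v/f = 0.1014 m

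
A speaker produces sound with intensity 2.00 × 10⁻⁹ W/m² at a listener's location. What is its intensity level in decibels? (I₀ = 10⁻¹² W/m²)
β = 10·log₁₀(I/I₀) = 33.01 dB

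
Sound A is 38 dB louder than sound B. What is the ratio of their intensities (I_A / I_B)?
I_A/I_B = 10^(Δβ/10) = 6310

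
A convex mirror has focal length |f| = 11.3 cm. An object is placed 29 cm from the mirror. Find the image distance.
f = −11.3 cm (convex); 1/di = 1/f − 1/do → di = -8.132 cm (virtual image, behind mirror)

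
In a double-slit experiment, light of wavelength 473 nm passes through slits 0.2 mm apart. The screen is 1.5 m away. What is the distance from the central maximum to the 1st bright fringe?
y = mλL/d = 3.547 mm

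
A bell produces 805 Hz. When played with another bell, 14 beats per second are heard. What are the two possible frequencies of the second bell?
f₂ = 805 ± 14 Hz → 819 Hz or 791 Hz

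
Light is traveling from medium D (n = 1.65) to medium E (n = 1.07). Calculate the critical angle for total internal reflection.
θc = arcsin(n₂/n₁) = 40.43°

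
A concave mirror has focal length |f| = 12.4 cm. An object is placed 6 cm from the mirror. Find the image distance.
f = +12.4 cm (concave); 1/di = 1/f − 1/do → di = -11.63 cm (virtual image, behind mirror)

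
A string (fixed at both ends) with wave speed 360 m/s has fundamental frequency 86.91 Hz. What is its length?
L = v/(2f₁) = 2.071 m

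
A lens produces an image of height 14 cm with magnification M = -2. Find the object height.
ho = |hi|/|M| = 7 cm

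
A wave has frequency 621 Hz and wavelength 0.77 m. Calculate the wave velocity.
v = fλ = 478.2 m/s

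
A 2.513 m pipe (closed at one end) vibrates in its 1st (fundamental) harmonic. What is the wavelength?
λₙ = 4L/n = 10.05 m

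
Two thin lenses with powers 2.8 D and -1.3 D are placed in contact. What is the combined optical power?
P_total = P₁ + P₂ = 1.5 D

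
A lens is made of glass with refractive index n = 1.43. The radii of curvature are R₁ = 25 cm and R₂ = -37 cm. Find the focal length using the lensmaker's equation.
1/f = (n − 1)(1/R₁ − 1/R₂) → f = 34.7 cm (converging lens)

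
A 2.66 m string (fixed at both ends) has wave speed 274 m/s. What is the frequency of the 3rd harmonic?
fₙ = nv/(2L) = 154.5 Hz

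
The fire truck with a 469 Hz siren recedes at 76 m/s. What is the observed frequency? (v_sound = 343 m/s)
f_obs = f·v/(v + v_s) = 383.9 Hz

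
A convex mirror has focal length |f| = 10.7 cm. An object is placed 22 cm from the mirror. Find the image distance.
f = −10.7 cm (convex); 1/di = 1/f − 1/do → di = -7.199 cm (virtual image, behind mirror)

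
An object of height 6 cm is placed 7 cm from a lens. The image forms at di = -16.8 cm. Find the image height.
hi = (-di/do) × ho = 14.4 cm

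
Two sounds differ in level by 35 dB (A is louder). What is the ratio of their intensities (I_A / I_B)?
I_A/I_B = 10^(Δβ/10) = 3162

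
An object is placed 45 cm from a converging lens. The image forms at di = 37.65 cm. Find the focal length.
1/f = 1/do + 1/di → f = 20.5 cm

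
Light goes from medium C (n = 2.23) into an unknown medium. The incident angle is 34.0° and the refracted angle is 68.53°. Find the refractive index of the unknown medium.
n₂ = n₁·sin θ₁ / sin θ₂ = 1.34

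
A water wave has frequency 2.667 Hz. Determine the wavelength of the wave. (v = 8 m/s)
λ = v/f = 3 m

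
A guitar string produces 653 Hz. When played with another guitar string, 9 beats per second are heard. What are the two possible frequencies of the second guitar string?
f₂ = 653 ± 9 Hz → 662 Hz or 644 Hz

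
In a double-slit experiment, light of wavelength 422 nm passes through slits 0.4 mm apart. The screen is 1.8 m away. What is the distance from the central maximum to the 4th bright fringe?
y = mλL/d = 7.596 mm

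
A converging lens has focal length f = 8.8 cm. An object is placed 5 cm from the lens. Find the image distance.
1/di = 1/f − 1/do → di = -11.58 cm (virtual image)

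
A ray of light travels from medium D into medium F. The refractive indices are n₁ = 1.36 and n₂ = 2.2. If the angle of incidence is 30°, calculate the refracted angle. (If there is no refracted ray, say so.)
sin θ₂ = (n₁/n₂)·sin θ₁ = 0.3091 → θ₂ = 18°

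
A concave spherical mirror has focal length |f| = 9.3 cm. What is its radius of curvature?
R = 2|f| = 18.6 cm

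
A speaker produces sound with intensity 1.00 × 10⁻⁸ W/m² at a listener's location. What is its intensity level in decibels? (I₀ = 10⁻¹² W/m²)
β = 10·log₁₀(I/I₀) = 40 dB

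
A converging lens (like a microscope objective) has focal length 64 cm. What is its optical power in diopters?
P = 1/f = 1.562 D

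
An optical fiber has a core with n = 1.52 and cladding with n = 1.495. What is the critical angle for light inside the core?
θc = arcsin(n_cladding/n_core) = 79.59°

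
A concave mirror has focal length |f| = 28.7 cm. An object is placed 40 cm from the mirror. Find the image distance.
f = +28.7 cm (concave); 1/di = 1/f − 1/do → di = 101.6 cm (real image, in front of mirror)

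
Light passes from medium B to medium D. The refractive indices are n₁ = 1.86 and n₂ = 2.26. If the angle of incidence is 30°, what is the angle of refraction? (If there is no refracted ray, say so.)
sin θ₂ = (n₁/n₂)·sin θ₁ = 0.4115 → θ₂ = 24.3°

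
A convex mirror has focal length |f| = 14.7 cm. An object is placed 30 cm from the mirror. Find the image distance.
f = −14.7 cm (convex); 1/di = 1/f − 1/do → di = -9.866 cm (virtual image, behind mirror)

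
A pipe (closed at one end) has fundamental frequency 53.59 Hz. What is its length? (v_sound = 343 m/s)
L = v/(4f₁) = 1.6 m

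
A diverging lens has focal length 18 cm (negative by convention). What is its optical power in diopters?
P = 1/f = -5.556 D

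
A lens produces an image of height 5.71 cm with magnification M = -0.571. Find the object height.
ho = |hi|/|M| = 10 cm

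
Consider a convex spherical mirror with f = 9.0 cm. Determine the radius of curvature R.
R = 2|f| = 18 cm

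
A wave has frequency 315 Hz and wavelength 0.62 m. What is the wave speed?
v = fλ = 195.3 m/s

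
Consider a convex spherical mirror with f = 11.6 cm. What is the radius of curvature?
R = 2|f| = 23.2 cm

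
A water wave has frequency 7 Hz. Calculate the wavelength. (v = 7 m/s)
λ = v/f = 1 m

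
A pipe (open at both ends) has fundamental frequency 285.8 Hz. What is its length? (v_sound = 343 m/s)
L = v/(2f₁) = 0.6001 m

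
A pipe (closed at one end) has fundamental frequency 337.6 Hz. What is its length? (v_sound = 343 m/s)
L = v/(4f₁) = 0.254 m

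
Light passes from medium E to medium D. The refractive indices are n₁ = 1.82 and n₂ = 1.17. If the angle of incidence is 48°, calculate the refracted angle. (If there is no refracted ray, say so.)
sin θ₂ = (n₁/n₂)·sin θ₁ = 1.156 > 1, so there is no refracted ray — the light undergoes total internal reflection.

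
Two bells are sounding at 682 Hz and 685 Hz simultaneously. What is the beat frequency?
3 Hz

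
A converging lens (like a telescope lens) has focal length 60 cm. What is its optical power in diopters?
P = 1/f = 1.667 D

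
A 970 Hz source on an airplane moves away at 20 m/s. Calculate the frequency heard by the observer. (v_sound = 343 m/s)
f_obs = f·v/(v + v_s) = 916.6 Hz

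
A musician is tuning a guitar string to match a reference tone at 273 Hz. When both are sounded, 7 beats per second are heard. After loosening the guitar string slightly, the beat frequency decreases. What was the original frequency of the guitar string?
280 Hz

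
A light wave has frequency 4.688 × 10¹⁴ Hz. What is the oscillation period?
T = 1/f = 2.133 × 10⁻¹⁵ s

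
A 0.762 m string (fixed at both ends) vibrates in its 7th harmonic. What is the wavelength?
λₙ = 2L/n = 0.2177 m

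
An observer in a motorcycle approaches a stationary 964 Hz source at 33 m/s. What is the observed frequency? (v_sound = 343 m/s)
f_obs = f·(v + v_o)/v = 1057 Hz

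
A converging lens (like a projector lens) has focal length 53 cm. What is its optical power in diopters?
P = 1/f = 1.887 D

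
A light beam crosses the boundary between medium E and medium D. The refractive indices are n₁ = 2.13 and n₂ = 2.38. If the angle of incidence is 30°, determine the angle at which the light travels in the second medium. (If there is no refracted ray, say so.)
sin θ₂ = (n₁/n₂)·sin θ₁ = 0.4475 → θ₂ = 26.58°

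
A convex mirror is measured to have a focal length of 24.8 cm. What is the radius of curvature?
R = 2|f| = 49.6 cm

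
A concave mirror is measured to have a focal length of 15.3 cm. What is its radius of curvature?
R = 2|f| = 30.6 cm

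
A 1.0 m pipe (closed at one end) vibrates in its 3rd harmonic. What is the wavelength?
λₙ = 4L/n = 1.333 m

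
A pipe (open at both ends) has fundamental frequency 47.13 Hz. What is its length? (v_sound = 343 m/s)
L = v/(2f₁) = 3.639 m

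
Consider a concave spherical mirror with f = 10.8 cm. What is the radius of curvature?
R = 2|f| = 21.6 cm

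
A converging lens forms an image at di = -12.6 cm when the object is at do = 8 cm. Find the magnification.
M = −di/do = 1.575 (upright image)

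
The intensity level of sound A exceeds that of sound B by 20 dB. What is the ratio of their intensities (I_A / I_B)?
I_A/I_B = 10^(Δβ/10) = 100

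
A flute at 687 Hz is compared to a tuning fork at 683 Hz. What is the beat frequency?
4 Hz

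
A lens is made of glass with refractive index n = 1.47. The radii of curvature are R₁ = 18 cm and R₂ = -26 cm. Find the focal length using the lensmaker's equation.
1/f = (n − 1)(1/R₁ − 1/R₂) → f = 22.63 cm (converging lens)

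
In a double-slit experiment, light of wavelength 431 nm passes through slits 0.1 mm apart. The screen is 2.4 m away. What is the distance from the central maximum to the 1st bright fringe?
y = mλL/d = 10.34 mm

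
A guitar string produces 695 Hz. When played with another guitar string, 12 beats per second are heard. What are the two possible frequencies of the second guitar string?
f₂ = 695 ± 12 Hz → 707 Hz or 683 Hz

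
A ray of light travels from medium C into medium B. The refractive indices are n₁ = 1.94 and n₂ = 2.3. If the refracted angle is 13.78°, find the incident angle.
sin θ₁ = (n₂/n₁)·sin θ₂ → θ₁ = 16.4°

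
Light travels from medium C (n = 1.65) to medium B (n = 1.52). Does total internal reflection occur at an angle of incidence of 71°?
θc = arcsin(n₂/n₁) = 67.1°; 71° > θc, so yes — total internal reflection.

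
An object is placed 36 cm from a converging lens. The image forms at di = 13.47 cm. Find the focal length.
1/f = 1/do + 1/di → f = 9.802 cm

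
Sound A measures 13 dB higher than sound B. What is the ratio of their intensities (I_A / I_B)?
I_A/I_B = 10^(Δβ/10) = 19.95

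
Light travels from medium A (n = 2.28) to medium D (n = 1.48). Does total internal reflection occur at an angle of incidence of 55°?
θc = arcsin(n₂/n₁) = 40.48°; 55° > θc, so yes — total internal reflection.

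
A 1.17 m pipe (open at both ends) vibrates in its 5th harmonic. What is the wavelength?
λₙ = 2L/n = 0.468 m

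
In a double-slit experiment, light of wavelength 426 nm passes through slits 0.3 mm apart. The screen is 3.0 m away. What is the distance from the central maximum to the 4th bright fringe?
y = mλL/d = 17.04 mm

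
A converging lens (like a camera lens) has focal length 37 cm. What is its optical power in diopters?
P = 1/f = 2.703 D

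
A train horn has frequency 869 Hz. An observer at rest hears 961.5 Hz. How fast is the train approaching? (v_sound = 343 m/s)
v_s = v·(1 − f/f_obs) = 33 m/s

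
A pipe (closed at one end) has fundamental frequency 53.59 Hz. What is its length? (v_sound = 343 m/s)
L = v/(4f₁) = 1.6 m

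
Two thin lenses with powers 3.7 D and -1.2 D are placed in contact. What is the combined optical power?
P_total = P₁ + P₂ = 2.5 D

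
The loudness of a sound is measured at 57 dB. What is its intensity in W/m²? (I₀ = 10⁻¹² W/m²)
I = I₀·10^(β/10) = 5.01 × 10⁻⁷ W/m²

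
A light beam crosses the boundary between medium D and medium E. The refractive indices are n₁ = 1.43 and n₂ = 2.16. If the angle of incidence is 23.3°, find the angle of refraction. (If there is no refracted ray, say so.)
sin θ₂ = (n₁/n₂)·sin θ₁ = 0.2619 → θ₂ = 15.18°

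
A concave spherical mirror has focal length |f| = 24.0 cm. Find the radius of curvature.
R = 2|f| = 48 cm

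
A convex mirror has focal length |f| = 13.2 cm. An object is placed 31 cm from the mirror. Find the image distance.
f = −13.2 cm (convex); 1/di = 1/f − 1/do → di = -9.258 cm (virtual image, behind mirror)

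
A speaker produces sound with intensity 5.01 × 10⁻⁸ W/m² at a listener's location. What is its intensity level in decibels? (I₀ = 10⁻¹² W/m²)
β = 10·log₁₀(I/I₀) = 47 dB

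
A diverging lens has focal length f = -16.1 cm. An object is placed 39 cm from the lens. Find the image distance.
1/di = 1/f − 1/do → di = -11.4 cm (virtual image)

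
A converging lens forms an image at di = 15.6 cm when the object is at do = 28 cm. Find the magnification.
M = −di/do = -0.5571 (inverted image)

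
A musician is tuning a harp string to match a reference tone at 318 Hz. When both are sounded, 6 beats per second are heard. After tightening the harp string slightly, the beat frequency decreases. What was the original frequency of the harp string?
312 Hz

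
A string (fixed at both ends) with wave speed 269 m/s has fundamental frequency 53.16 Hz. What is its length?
L = v/(2f₁) = 2.53 m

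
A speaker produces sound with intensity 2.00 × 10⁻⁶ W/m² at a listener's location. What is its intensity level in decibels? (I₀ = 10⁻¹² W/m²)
β = 10·log₁₀(I/I₀) = 63.01 dB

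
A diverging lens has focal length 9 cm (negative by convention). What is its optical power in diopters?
P = 1/f = -11.11 D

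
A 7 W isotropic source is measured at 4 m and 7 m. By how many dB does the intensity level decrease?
Δβ = 20·log₁₀(r₂/r₁) = 4.861 dB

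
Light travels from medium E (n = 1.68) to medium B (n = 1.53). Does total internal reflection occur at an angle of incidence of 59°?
θc = arcsin(n₂/n₁) = 65.6°; 59° < θc, so no — the ray refracts.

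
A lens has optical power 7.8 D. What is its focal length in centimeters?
f = 1/P = 12.82 cm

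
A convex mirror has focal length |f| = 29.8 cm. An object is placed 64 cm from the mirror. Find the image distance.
f = −29.8 cm (convex); 1/di = 1/f − 1/do → di = -20.33 cm (virtual image, behind mirror)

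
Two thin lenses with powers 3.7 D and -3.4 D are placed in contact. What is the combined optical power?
P_total = P₁ + P₂ = 0.3 D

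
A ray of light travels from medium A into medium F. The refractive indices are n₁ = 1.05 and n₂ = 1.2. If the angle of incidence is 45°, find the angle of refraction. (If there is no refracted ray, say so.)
sin θ₂ = (n₁/n₂)·sin θ₁ = 0.6187 → θ₂ = 38.22°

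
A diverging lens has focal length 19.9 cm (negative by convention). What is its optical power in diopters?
P = 1/f = -5.025 D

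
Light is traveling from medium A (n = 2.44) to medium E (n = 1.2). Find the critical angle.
θc = arcsin(n₂/n₁) = 29.46°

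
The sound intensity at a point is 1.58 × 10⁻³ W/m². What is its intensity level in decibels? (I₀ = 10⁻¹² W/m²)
β = 10·log₁₀(I/I₀) = 91.99 dB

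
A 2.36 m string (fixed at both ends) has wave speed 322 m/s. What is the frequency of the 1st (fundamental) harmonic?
fₙ = nv/(2L) = 68.22 Hz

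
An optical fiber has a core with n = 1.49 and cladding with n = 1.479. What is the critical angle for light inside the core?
θc = arcsin(n_cladding/n_core) = 83.03°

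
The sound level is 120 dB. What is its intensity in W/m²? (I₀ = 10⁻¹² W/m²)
I = I₀·10^(β/10) = 1.00 × 10⁰ W/m²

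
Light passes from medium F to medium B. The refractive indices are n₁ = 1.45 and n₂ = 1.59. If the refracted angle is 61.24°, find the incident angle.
sin θ₁ = (n₂/n₁)·sin θ₂ → θ₁ = 74°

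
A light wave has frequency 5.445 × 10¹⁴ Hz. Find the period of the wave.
T = 1/f = 1.837 × 10⁻¹⁵ s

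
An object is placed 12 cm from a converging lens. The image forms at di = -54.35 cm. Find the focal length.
1/f = 1/do + 1/di → f = 15.4 cm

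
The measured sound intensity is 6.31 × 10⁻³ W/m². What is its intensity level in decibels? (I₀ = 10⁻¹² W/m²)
β = 10·log₁₀(I/I₀) = 98 dB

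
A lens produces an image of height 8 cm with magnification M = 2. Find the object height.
ho = |hi|/|M| = 4 cm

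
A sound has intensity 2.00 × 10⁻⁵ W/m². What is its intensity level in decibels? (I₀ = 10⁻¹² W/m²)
β = 10·log₁₀(I/I₀) = 73.01 dB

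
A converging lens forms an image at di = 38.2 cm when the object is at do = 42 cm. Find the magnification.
M = −di/do = -0.9095 (inverted image)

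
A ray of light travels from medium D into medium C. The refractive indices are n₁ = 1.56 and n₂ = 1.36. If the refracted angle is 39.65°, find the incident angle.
sin θ₁ = (n₂/n₁)·sin θ₂ → θ₁ = 33.8°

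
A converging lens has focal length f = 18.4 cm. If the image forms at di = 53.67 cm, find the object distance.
1/do = 1/f − 1/di → do = 28 cm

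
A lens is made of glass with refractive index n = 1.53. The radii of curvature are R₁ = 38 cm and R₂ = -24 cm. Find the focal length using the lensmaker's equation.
1/f = (n − 1)(1/R₁ − 1/R₂) → f = 27.75 cm (converging lens)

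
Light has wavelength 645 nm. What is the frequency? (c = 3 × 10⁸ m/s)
f = c/λ = 4.651 × 10¹⁴ Hz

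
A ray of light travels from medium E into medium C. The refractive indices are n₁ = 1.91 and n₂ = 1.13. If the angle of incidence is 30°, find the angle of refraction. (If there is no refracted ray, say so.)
sin θ₂ = (n₁/n₂)·sin θ₁ = 0.8451 → θ₂ = 57.69°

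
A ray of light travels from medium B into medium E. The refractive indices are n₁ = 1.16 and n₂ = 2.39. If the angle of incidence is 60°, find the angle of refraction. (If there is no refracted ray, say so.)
sin θ₂ = (n₁/n₂)·sin θ₁ = 0.4203 → θ₂ = 24.86°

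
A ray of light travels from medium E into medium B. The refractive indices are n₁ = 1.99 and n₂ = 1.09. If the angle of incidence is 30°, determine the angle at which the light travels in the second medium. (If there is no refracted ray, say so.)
sin θ₂ = (n₁/n₂)·sin θ₁ = 0.9128 → θ₂ = 65.9°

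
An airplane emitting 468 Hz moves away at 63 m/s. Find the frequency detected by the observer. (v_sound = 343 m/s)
f_obs = f·v/(v + v_s) = 395.4 Hz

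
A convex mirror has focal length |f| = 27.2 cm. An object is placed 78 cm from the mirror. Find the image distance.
f = −27.2 cm (convex); 1/di = 1/f − 1/do → di = -20.17 cm (virtual image, behind mirror)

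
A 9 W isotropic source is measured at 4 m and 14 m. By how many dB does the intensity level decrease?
Δβ = 20·log₁₀(r₂/r₁) = 10.88 dB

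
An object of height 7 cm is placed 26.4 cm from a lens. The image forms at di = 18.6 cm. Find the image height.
hi = (-di/do) × ho = -4.932 cm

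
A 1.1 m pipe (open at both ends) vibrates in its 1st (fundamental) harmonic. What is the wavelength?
λₙ = 2L/n = 2.2 m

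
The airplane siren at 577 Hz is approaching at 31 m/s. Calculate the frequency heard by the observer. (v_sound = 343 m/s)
f_obs = f·v/(v − v_s) = 634.3 Hz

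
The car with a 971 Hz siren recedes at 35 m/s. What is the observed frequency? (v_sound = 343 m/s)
f_obs = f·v/(v + v_s) = 881.1 Hz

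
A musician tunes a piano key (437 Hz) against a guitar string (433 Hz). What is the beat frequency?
4 Hz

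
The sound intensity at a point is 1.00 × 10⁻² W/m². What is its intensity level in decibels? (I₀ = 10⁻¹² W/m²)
β = 10·log₁₀(I/I₀) = 100 dB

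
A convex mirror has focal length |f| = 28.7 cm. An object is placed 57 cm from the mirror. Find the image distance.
f = −28.7 cm (convex); 1/di = 1/f − 1/do → di = -19.09 cm (virtual image, behind mirror)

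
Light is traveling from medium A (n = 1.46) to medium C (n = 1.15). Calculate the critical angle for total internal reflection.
θc = arcsin(n₂/n₁) = 51.97°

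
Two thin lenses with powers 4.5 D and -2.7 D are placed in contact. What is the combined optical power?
P_total = P₁ + P₂ = 1.8 D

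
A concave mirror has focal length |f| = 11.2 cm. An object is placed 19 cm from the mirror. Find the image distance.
f = +11.2 cm (concave); 1/di = 1/f − 1/do → di = 27.28 cm (real image, in front of mirror)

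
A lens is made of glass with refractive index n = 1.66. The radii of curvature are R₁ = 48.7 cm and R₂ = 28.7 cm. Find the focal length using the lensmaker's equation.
1/f = (n − 1)(1/R₁ − 1/R₂) → f = -105.9 cm (diverging lens)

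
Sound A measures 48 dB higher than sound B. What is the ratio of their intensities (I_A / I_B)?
I_A/I_B = 10^(Δβ/10) = 63100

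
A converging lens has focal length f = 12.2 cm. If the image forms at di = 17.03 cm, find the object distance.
1/do = 1/f − 1/di → do = 43.02 cm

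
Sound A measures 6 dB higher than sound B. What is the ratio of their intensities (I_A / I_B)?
I_A/I_B = 10^(Δβ/10) = 3.981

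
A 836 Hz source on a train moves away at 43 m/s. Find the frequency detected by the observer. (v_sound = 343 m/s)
f_obs = f·v/(v + v_s) = 742.9 Hz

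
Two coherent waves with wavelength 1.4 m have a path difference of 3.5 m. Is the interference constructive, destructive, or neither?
destructive — path difference = 2.5λ, an odd multiple of λ/2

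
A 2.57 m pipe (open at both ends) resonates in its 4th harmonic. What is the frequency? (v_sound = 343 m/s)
fₙ = nv/(2L) = 266.9 Hz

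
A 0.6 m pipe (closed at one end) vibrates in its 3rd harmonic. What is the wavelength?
λₙ = 4L/n = 0.8 m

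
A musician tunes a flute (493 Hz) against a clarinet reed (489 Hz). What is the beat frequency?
4 Hz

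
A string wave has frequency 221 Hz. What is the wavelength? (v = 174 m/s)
λ = v/f = 0.7873 m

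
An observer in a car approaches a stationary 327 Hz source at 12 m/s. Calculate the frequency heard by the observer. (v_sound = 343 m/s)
f_obs = f·(v + v_o)/v = 338.4 Hz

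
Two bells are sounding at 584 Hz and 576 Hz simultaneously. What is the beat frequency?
8 Hz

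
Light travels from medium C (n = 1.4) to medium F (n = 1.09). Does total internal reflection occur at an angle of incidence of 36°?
θc = arcsin(n₂/n₁) = 51.13°; 36° < θc, so no — the ray refracts.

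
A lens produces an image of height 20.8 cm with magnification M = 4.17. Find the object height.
ho = |hi|/|M| = 4.988 cm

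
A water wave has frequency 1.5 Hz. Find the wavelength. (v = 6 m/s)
λ = v/f = 4 m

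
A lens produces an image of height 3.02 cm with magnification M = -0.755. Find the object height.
ho = |hi|/|M| = 4 cm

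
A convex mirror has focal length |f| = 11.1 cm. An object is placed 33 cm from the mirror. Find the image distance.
f = −11.1 cm (convex); 1/di = 1/f − 1/do → di = -8.306 cm (virtual image, behind mirror)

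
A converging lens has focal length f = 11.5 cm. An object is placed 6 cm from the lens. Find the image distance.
1/di = 1/f − 1/do → di = -12.55 cm (virtual image)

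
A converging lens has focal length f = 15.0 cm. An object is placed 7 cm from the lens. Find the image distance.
1/di = 1/f − 1/do → di = -13.13 cm (virtual image)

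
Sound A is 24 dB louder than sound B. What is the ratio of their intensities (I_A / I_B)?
I_A/I_B = 10^(Δβ/10) = 251.2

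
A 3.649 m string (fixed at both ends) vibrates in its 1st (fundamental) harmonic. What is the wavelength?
λₙ = 2L/n = 7.298 m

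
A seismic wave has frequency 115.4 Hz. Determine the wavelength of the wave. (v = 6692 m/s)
λ = v/f = 57.99 m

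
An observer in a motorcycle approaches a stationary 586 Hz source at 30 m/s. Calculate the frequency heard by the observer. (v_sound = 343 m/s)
f_obs = f·(v + v_o)/v = 637.3 Hz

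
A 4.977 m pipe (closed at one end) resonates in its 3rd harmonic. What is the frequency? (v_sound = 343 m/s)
fₙ = nv/(4L) = 51.69 Hz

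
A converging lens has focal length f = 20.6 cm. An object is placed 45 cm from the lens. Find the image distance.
1/di = 1/f − 1/do → di = 37.99 cm (real image)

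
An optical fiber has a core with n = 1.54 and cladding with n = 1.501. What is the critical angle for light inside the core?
θc = arcsin(n_cladding/n_core) = 77.08°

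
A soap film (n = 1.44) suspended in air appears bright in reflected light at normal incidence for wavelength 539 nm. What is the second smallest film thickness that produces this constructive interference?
2nt = (m − ½)λ with m = 2 → t = (m − ½)λ/(2n) = 280.7 nm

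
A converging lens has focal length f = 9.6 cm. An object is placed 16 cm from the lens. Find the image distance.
1/di = 1/f − 1/do → di = 24 cm (real image)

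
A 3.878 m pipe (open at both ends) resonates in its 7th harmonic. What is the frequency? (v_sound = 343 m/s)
fₙ = nv/(2L) = 309.6 Hz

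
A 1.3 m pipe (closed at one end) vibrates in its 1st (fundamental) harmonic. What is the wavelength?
λₙ = 4L/n = 5.2 m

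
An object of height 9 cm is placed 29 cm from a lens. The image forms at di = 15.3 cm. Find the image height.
hi = (-di/do) × ho = -4.748 cm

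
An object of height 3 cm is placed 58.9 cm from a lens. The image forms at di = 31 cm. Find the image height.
hi = (-di/do) × ho = -1.579 cm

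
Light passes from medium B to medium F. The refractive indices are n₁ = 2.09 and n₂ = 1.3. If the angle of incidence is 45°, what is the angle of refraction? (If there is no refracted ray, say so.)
sin θ₂ = (n₁/n₂)·sin θ₁ = 1.137 > 1, so there is no refracted ray — the light undergoes total internal reflection.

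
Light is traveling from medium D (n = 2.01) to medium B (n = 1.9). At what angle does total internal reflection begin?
θc = arcsin(n₂/n₁) = 70.96°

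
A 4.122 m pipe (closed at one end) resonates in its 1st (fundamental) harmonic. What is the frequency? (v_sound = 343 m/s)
fₙ = nv/(4L) = 20.8 Hz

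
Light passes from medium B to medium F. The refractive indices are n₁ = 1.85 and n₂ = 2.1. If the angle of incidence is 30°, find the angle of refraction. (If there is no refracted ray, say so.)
sin θ₂ = (n₁/n₂)·sin θ₁ = 0.4405 → θ₂ = 26.13°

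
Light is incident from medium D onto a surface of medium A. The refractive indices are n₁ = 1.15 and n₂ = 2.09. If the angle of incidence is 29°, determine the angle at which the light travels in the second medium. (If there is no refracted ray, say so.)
sin θ₂ = (n₁/n₂)·sin θ₁ = 0.2668 → θ₂ = 15.47°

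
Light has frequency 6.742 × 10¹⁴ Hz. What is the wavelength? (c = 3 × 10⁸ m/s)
λ = c/f = 445 nm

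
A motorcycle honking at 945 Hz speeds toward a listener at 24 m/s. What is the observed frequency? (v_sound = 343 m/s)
f_obs = f·v/(v − v_s) = 1016 Hz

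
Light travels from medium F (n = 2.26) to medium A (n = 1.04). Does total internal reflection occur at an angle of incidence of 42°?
θc = arcsin(n₂/n₁) = 27.4°; 42° > θc, so yes — total internal reflection.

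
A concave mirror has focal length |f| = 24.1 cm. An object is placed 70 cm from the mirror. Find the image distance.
f = +24.1 cm (concave); 1/di = 1/f − 1/do → di = 36.75 cm (real image, in front of mirror)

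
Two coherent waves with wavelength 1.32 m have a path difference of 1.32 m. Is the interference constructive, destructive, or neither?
constructive — path difference = 1λ, a whole number of wavelengths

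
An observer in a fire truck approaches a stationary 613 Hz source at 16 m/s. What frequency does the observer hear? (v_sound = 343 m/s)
f_obs = f·(v + v_o)/v = 641.6 Hz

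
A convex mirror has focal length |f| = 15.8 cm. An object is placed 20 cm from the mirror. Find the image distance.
f = −15.8 cm (convex); 1/di = 1/f − 1/do → di = -8.827 cm (virtual image, behind mirror)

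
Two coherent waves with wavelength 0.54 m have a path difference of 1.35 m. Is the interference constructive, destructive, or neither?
destructive — path difference = 2.5λ, an odd multiple of λ/2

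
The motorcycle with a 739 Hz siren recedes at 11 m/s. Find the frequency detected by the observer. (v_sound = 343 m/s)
f_obs = f·v/(v + v_s) = 716 Hz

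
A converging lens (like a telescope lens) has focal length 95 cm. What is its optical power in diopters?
P = 1/f = 1.053 D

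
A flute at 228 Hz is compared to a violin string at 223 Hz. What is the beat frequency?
5 Hz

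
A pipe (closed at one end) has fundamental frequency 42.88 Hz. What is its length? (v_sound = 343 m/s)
L = v/(4f₁) = 2 m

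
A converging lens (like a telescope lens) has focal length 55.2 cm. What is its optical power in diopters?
P = 1/f = 1.812 D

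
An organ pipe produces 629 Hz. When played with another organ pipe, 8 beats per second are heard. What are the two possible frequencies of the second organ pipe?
f₂ = 629 ± 8 Hz → 637 Hz or 621 Hz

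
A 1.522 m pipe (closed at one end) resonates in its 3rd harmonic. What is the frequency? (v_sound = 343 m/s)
fₙ = nv/(4L) = 169 Hz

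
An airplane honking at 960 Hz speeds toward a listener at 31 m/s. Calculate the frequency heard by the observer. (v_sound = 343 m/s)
f_obs = f·v/(v − v_s) = 1055 Hz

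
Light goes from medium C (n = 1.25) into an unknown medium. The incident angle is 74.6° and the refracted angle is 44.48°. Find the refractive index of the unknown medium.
n₂ = n₁·sin θ₁ / sin θ₂ = 1.72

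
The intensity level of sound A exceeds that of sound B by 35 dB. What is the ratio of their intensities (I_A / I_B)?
I_A/I_B = 10^(Δβ/10) = 3162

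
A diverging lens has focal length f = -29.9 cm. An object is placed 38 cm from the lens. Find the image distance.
1/di = 1/f − 1/do → di = -16.73 cm (virtual image)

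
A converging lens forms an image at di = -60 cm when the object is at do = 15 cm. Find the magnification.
M = −di/do = 4 (upright image)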